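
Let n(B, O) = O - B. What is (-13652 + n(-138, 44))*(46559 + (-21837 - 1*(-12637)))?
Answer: -503225730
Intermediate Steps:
(-13652 + n(-138, 44))*(46559 + (-21837 - 1*(-12637))) = (-13652 + (44 - 1*(-138)))*(46559 + (-21837 - 1*(-12637))) = (-13652 + (44 + 138))*(46559 + (-21837 + 12637)) = (-13652 + 182)*(46559 - 9200) = -13470*37359 = -503225730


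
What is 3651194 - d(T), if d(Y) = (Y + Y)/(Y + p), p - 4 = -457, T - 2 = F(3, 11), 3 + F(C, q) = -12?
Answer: 850728189/233 ≈ 3.6512e+6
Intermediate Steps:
F(C, q) = -15 (F(C, q) = -3 - 12 = -15)
T = -13 (T = 2 - 15 = -13)
p = -453 (p = 4 - 457 = -453)
d(Y) = 2*Y/(-453 + Y) (d(Y) = (Y + Y)/(Y - 453) = (2*Y)/(-453 + Y) = 2*Y/(-453 + Y))
3651194 - d(T) = 3651194 - 2*(-13)/(-453 - 13) = 3651194 - 2*(-13)/(-466) = 3651194 - 2*(-13)*(-1)/466 = 3651194 - 1*13/233 = 3651194 - 13/233 = 850728189/233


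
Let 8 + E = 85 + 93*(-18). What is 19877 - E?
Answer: 21474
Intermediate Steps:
E = -1597 (E = -8 + (85 + 93*(-18)) = -8 + (85 - 1674) = -8 - 1589 = -1597)
19877 - E = 19877 - 1*(-1597) = 19877 + 1597 = 21474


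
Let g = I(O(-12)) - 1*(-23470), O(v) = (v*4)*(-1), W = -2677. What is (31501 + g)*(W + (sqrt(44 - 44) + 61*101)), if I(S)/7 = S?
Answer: 192689588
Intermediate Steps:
O(v) = -4*v (O(v) = (4*v)*(-1) = -4*v)
I(S) = 7*S
g = 23806 (g = 7*(-4*(-12)) - 1*(-23470) = 7*48 + 23470 = 336 + 23470 = 23806)
(31501 + g)*(W + (sqrt(44 - 44) + 61*101)) = (31501 + 23806)*(-2677 + (sqrt(44 - 44) + 61*101)) = 55307*(-2677 + (sqrt(0) + 6161)) = 55307*(-2677 + (0 + 6161)) = 55307*(-2677 + 6161) = 55307*3484 = 192689588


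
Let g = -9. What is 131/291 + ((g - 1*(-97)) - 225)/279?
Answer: -1106/27063 ≈ -0.040868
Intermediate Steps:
131/291 + ((g - 1*(-97)) - 225)/279 = 131/291 + ((-9 - 1*(-97)) - 225)/279 = 131*(1/291) + ((-9 + 97) - 225)*(1/279) = 131/291 + (88 - 225)*(1/279) = 131/291 - 137*1/279 = 131/291 - 137/279 = -1106/27063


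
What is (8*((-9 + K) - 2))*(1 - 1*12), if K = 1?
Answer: 880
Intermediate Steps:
(8*((-9 + K) - 2))*(1 - 1*12) = (8*((-9 + 1) - 2))*(1 - 1*12) = (8*(-8 - 2))*(1 - 12) = (8*(-10))*(-11) = -80*(-11) = 880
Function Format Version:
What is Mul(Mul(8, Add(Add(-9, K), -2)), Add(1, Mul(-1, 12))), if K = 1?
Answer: 880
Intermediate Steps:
Mul(Mul(8, Add(Add(-9, K), -2)), Add(1, Mul(-1, 12))) = Mul(Mul(8, Add(Add(-9, 1), -2)), Add(1, Mul(-1, 12))) = Mul(Mul(8, Add(-8, -2)), Add(1, -12)) = Mul(Mul(8, -10), -11) = Mul(-80, -11) = 880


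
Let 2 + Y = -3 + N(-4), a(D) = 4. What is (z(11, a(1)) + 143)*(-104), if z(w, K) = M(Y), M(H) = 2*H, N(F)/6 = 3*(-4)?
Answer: 1144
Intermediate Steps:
N(F) = -72 (N(F) = 6*(3*(-4)) = 6*(-12) = -72)
Y = -77 (Y = -2 + (-3 - 72) = -2 - 75 = -77)
z(w, K) = -154 (z(w, K) = 2*(-77) = -154)
(z(11, a(1)) + 143)*(-104) = (-154 + 143)*(-104) = -11*(-104) = 1144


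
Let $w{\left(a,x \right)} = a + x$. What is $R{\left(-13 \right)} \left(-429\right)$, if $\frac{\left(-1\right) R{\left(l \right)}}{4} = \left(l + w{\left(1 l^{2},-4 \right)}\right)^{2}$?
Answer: $39646464$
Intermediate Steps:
$R{\left(l \right)} = - 4 \left(-4 + l + l^{2}\right)^{2}$ ($R{\left(l \right)} = - 4 \left(l + \left(1 l^{2} - 4\right)\right)^{2} = - 4 \left(l + \left(l^{2} - 4\right)\right)^{2} = - 4 \left(l + \left(-4 + l^{2}\right)\right)^{2} = - 4 \left(-4 + l + l^{2}\right)^{2}$)
$R{\left(-13 \right)} \left(-429\right) = - 4 \left(-4 - 13 + \left(-13\right)^{2}\right)^{2} \left(-429\right) = - 4 \left(-4 - 13 + 169\right)^{2} \left(-429\right) = - 4 \cdot 152^{2} \left(-429\right) = \left(-4\right) 23104 \left(-429\right) = \left(-92416\right) \left(-429\right) = 39646464$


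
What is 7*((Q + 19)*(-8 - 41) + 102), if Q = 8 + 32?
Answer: -19523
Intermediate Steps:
Q = 40
7*((Q + 19)*(-8 - 41) + 102) = 7*((40 + 19)*(-8 - 41) + 102) = 7*(59*(-49) + 102) = 7*(-2891 + 102) = 7*(-2789) = -19523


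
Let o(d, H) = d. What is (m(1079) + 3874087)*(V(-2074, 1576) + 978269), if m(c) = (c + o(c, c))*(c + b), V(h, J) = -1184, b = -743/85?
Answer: 102714100787907/17 ≈ 6.0420e+12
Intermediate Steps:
b = -743/85 (b = -743*1/85 = -743/85 ≈ -8.7412)
m(c) = 2*c*(-743/85 + c) (m(c) = (c + c)*(c - 743/85) = (2*c)*(-743/85 + c) = 2*c*(-743/85 + c))
(m(1079) + 3874087)*(V(-2074, 1576) + 978269) = ((2/85)*1079*(-743 + 85*1079) + 3874087)*(-1184 + 978269) = ((2/85)*1079*(-743 + 91715) + 3874087)*977085 = ((2/85)*1079*90972 + 3874087)*977085 = (196317576/85 + 3874087)*977085 = (525614971/85)*977085 = 102714100787907/17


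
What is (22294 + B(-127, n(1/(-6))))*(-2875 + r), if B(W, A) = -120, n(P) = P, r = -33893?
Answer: -815293632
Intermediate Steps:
(22294 + B(-127, n(1/(-6))))*(-2875 + r) = (22294 - 120)*(-2875 - 33893) = 22174*(-36768) = -815293632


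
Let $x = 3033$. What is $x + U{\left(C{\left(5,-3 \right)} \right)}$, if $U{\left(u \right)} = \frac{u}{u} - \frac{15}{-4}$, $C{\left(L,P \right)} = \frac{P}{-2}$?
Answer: $\frac{12151}{4} \approx 3037.8$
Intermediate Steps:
$C{\left(L,P \right)} = - \frac{P}{2}$ ($C{\left(L,P \right)} = P \left(- \frac{1}{2}\right) = - \frac{P}{2}$)
$U{\left(u \right)} = \frac{19}{4}$ ($U{\left(u \right)} = 1 - - \frac{15}{4} = 1 + \frac{15}{4} = \frac{19}{4}$)
$x + U{\left(C{\left(5,-3 \right)} \right)} = 3033 + \frac{19}{4} = \frac{12151}{4}$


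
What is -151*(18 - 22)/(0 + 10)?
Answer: 302/5 ≈ 60.400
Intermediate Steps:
-151*(18 - 22)/(0 + 10) = -(-604)/10 = -151*(-⅖) = 302/5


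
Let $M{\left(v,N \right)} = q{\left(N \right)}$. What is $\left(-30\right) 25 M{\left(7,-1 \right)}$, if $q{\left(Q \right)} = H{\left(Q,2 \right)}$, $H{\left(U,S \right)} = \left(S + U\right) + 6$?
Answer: $-5250$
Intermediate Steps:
$H{\left(U,S \right)} = 6 + S + U$
$q{\left(Q \right)} = 8 + Q$ ($q{\left(Q \right)} = 6 + 2 + Q = 8 + Q$)
$M{\left(v,N \right)} = 8 + N$
$\left(-30\right) 25 M{\left(7,-1 \right)} = \left(-30\right) 25 \left(8 - 1\right) = \left(-750\right) 7 = -5250$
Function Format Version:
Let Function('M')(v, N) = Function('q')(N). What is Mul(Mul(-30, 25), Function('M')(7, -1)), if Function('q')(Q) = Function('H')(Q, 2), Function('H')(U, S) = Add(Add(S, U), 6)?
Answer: -5250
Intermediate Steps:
Function('H')(U, S) = Add(6, S, U)
Function('q')(Q) = Add(8, Q) (Function('q')(Q) = Add(6, 2, Q) = Add(8, Q))
Function('M')(v, N) = Add(8, N)
Mul(Mul(-30, 25), Function('M')(7, -1)) = Mul(Mul(-30, 25), Add(8, -1)) = Mul(-750, 7) = -5250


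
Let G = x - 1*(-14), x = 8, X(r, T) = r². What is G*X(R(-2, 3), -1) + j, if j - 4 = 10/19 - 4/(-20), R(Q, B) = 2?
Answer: 8809/95 ≈ 92.726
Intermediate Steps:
G = 22 (G = 8 - 1*(-14) = 8 + 14 = 22)
j = 449/95 (j = 4 + (10/19 - 4/(-20)) = 4 + (10*(1/19) - 4*(-1/20)) = 4 + (10/19 + ⅕) = 4 + 69/95 = 449/95 ≈ 4.7263)
G*X(R(-2, 3), -1) + j = 22*2² + 449/95 = 22*4 + 449/95 = 88 + 449/95 = 8809/95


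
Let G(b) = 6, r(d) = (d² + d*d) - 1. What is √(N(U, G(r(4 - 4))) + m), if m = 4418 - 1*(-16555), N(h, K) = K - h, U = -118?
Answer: 17*√73 ≈ 145.25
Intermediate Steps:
r(d) = -1 + 2*d² (r(d) = (d² + d²) - 1 = 2*d² - 1 = -1 + 2*d²)
m = 20973 (m = 4418 + 16555 = 20973)
√(N(U, G(r(4 - 4))) + m) = √((6 - 1*(-118)) + 20973) = √((6 + 118) + 20973) = √(124 + 20973) = √21097 = 17*√73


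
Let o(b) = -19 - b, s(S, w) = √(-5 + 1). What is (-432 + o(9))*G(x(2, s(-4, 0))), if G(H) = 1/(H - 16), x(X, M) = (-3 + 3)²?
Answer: 115/4 ≈ 28.750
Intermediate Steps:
s(S, w) = 2*I (s(S, w) = √(-4) = 2*I)
x(X, M) = 0 (x(X, M) = 0² = 0)
G(H) = 1/(-16 + H)
(-432 + o(9))*G(x(2, s(-4, 0))) = (-432 + (-19 - 1*9))/(-16 + 0) = (-432 + (-19 - 9))/(-16) = (-432 - 28)*(-1/16) = -460*(-1/16) = 115/4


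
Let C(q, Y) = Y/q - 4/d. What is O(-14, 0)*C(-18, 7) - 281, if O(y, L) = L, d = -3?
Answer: -281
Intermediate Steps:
C(q, Y) = 4/3 + Y/q (C(q, Y) = Y/q - 4/(-3) = Y/q - 4*(-1/3) = Y/q + 4/3 = 4/3 + Y/q)
O(-14, 0)*C(-18, 7) - 281 = 0*(4/3 + 7/(-18)) - 281 = 0*(4/3 + 7*(-1/18)) - 281 = 0*(4/3 - 7/18) - 281 = 0*(17/18) - 281 = 0 - 281 = -281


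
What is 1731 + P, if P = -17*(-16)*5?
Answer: 3091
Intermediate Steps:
P = 1360 (P = 272*5 = 1360)
1731 + P = 1731 + 1360 = 3091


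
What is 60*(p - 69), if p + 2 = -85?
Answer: -9360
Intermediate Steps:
p = -87 (p = -2 - 85 = -87)
60*(p - 69) = 60*(-87 - 69) = 60*(-156) = -9360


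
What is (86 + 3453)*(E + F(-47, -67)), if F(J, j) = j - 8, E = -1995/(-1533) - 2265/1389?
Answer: -9010488645/33799 ≈ -2.6659e+5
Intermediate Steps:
E = -11130/33799 (E = -1995*(-1/1533) - 2265*1/1389 = 95/73 - 755/463 = -11130/33799 ≈ -0.32930)
F(J, j) = -8 + j
(86 + 3453)*(E + F(-47, -67)) = (86 + 3453)*(-11130/33799 + (-8 - 67)) = 3539*(-11130/33799 - 75) = 3539*(-2546055/33799) = -9010488645/33799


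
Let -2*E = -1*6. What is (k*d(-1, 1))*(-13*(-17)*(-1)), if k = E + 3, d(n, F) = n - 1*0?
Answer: 1326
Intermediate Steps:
d(n, F) = n (d(n, F) = n + 0 = n)
E = 3 (E = -(-1)*6/2 = -½*(-6) = 3)
k = 6 (k = 3 + 3 = 6)
(k*d(-1, 1))*(-13*(-17)*(-1)) = (6*(-1))*(-13*(-17)*(-1)) = -1326*(-1) = -6*(-221) = 1326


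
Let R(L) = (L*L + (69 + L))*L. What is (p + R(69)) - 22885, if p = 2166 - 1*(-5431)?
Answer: 322743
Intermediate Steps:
p = 7597 (p = 2166 + 5431 = 7597)
R(L) = L*(69 + L + L²) (R(L) = (L² + (69 + L))*L = (69 + L + L²)*L = L*(69 + L + L²))
(p + R(69)) - 22885 = (7597 + 69*(69 + 69 + 69²)) - 22885 = (7597 + 69*(69 + 69 + 4761)) - 22885 = (7597 + 69*4899) - 22885 = (7597 + 338031) - 22885 = 345628 - 22885 = 322743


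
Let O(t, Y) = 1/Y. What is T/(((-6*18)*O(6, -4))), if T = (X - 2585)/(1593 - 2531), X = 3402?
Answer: -817/25326 ≈ -0.032259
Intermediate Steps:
T = -817/938 (T = (3402 - 2585)/(1593 - 2531) = 817/(-938) = 817*(-1/938) = -817/938 ≈ -0.87100)
T/(((-6*18)*O(6, -4))) = -817/(938*(-6*18/(-4))) = -817/(938*((-108*(-¼)))) = -817/938/27 = -817/938*1/27 = -817/25326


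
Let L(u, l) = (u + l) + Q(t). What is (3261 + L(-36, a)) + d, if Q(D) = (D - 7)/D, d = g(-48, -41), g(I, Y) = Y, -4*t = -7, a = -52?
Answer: 3129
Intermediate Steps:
t = 7/4 (t = -1/4*(-7) = 7/4 ≈ 1.7500)
d = -41
Q(D) = (-7 + D)/D
L(u, l) = -3 + l + u (L(u, l) = (u + l) + (-7 + 7/4)/(7/4) = (l + u) + (4/7)*(-21/4) = (l + u) - 3 = -3 + l + u)
(3261 + L(-36, a)) + d = (3261 + (-3 - 52 - 36)) - 41 = (3261 - 91) - 41 = 3170 - 41 = 3129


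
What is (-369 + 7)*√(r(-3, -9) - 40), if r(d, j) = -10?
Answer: -1810*I*√2 ≈ -2559.7*I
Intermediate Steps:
(-369 + 7)*√(r(-3, -9) - 40) = (-369 + 7)*√(-10 - 40) = -1810*I*√2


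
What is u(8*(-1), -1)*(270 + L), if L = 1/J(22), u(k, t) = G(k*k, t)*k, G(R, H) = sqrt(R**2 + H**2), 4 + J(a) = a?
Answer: -19444*sqrt(4097)/9 ≈ -1.3829e+5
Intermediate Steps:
J(a) = -4 + a
G(R, H) = sqrt(H**2 + R**2)
u(k, t) = k*sqrt(k**4 + t**2) (u(k, t) = sqrt(t**2 + (k*k)**2)*k = sqrt(t**2 + (k**2)**2)*k = sqrt(t**2 + k**4)*k = sqrt(k**4 + t**2)*k = k*sqrt(k**4 + t**2))
L = 1/18 (L = 1/(-4 + 22) = 1/18 ≈ 0.055556)
u(8*(-1), -1)*(270 + L) = ((8*(-1))*sqrt((8*(-1))**4 + (-1)**2))*(270 + 1/18) = -8*sqrt((-8)**4 + 1)*(4861/18) = -8*sqrt(4096 + 1)*(4861/18) = -8*sqrt(4097)*(4861/18) = -19444*sqrt(4097)/9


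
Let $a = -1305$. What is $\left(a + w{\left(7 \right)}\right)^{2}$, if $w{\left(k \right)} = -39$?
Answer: $1806336$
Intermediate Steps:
$\left(a + w{\left(7 \right)}\right)^{2} = \left(-1305 - 39\right)^{2} = \left(-1344\right)^{2} = 1806336$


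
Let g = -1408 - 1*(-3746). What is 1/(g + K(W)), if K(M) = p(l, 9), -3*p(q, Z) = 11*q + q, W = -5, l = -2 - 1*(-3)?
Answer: 1/2334 ≈ 0.00042845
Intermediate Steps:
l = 1 (l = -2 + 3 = 1)
p(q, Z) = -4*q (p(q, Z) = -(11*q + q)/3 = -4*q)
g = 2338 (g = -1408 + 3746 = 2338)
K(M) = -4 (K(M) = -4*1 = -4)
1/(g + K(W)) = 1/(2338 - 4) = 1/2334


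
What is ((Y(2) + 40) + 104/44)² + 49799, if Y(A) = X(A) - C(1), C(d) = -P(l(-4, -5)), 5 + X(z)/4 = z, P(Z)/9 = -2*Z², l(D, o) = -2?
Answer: 6235443/121 ≈ 51533.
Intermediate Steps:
P(Z) = -18*Z² (P(Z) = 9*(-2*Z²) = -18*Z²)
X(z) = -20 + 4*z
C(d) = 72 (C(d) = -(-18)*(-2)² = -(-18)*4 = -1*(-72) = 72)
Y(A) = -92 + 4*A (Y(A) = (-20 + 4*A) - 1*72 = (-20 + 4*A) - 72 = -92 + 4*A)
((Y(2) + 40) + 104/44)² + 49799 = (((-92 + 4*2) + 40) + 104/44)² + 49799 = (((-92 + 8) + 40) + 104*(1/44))² + 49799 = ((-84 + 40) + 26/11)² + 49799 = (-44 + 26/11)² + 49799 = (-458/11)² + 49799 = 209764/121 + 49799 = 6235443/121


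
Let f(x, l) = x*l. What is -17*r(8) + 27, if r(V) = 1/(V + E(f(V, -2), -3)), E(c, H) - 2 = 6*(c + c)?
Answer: 4931/182 ≈ 27.093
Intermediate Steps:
f(x, l) = l*x
E(c, H) = 2 + 12*c (E(c, H) = 2 + 6*(c + c) = 2 + 6*(2*c) = 2 + 12*c)
r(V) = 1/(2 - 23*V) (r(V) = 1/(V + (2 + 12*(-2*V))) = 1/(V + (2 - 24*V)) = 1/(2 - 23*V))
-17*r(8) + 27 = -17/(2 - 23*8) + 27 = -17/(2 - 184) + 27 = -17/(-182) + 27 = -17*(-1/182) + 27 = 17/182 + 27 = 4931/182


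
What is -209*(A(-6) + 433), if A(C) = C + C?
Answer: -87989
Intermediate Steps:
A(C) = 2*C
-209*(A(-6) + 433) = -209*(2*(-6) + 433) = -209*(-12 + 433) = -209*421 = -87989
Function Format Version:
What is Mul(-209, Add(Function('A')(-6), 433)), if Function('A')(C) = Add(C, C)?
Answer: -87989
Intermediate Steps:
Function('A')(C) = Mul(2, C)
Mul(-209, Add(Function('A')(-6), 433)) = Mul(-209, Add(Mul(2, -6), 433)) = Mul(-209, Add(-12, 433)) = Mul(-209, 421) = -87989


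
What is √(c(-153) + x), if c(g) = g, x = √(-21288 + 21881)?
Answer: √(-153 + √593) ≈ 11.342*I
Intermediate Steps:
x = √593 ≈ 24.352
√(c(-153) + x) = √(-153 + √593)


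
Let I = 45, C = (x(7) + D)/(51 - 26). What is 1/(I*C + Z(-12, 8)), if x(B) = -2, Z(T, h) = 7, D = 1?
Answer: 5/26 ≈ 0.19231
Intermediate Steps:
C = -1/25 (C = (-2 + 1)/(51 - 26) = -1/25 ≈ -0.040000)
1/(I*C + Z(-12, 8)) = 1/(45*(-1/25) + 7) = 1/(-9/5 + 7) = 1/(26/5) = 5/26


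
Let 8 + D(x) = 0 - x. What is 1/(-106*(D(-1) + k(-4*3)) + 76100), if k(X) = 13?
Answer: 1/75464 ≈ 1.3251e-5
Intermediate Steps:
D(x) = -8 - x (D(x) = -8 + (0 - x) = -8 - x)
1/(-106*(D(-1) + k(-4*3)) + 76100) = 1/(-106*((-8 - 1*(-1)) + 13) + 76100) = 1/(-106*((-8 + 1) + 13) + 76100) = 1/(-106*(-7 + 13) + 76100) = 1/(-106*6 + 76100) = 1/(-636 + 76100) = 1/75464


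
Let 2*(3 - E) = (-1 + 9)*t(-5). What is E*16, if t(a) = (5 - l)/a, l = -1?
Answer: 624/5 ≈ 124.80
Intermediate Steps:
t(a) = 6/a (t(a) = (5 - 1*(-1))/a = (5 + 1)/a = 6/a)
E = 39/5 (E = 3 - (-1 + 9)*6/(-5)/2 = 3 - 4*6*(-⅕) = 3 - 4*(-6)/5 = 3 - ½*(-48/5) = 3 + 24/5 = 39/5 ≈ 7.8000)
E*16 = (39/5)*16 = 624/5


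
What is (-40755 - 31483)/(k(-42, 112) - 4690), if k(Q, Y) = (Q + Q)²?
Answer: -36119/1183 ≈ -30.532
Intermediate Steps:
k(Q, Y) = 4*Q² (k(Q, Y) = (2*Q)² = 4*Q²)
(-40755 - 31483)/(k(-42, 112) - 4690) = (-40755 - 31483)/(4*(-42)² - 4690) = -72238/(4*1764 - 4690) = -72238/(7056 - 4690) = -72238/2366 = -72238*1/2366 = -36119/1183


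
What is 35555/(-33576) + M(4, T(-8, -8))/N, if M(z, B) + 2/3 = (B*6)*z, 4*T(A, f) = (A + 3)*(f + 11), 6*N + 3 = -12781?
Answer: -1603933/1578072 ≈ -1.0164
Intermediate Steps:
N = -6392/3 (N = -1/2 + (1/6)*(-12781) = -1/2 - 12781/6 = -6392/3 ≈ -2130.7)
T(A, f) = (3 + A)*(11 + f)/4 (T(A, f) = ((A + 3)*(f + 11))/4 = ((3 + A)*(11 + f))/4 = (3 + A)*(11 + f)/4)
M(z, B) = -2/3 + 6*B*z (M(z, B) = -2/3 + (B*6)*z = -2/3 + (6*B)*z = -2/3 + 6*B*z)
35555/(-33576) + M(4, T(-8, -8))/N = 35555/(-33576) + (-2/3 + 6*(33/4 + (3/4)*(-8) + (11/4)*(-8) + (1/4)*(-8)*(-8))*4)/(-6392/3) = 35555*(-1/33576) + (-2/3 + 6*(33/4 - 6 - 22 + 16)*4)*(-3/6392) = -35555/33576 + (-2/3 + 6*(-15/4)*4)*(-3/6392) = -35555/33576 + (-2/3 - 90)*(-3/6392) = -35555/33576 - 272/3*(-3/6392) = -35555/33576 + 2/47 = -1603933/1578072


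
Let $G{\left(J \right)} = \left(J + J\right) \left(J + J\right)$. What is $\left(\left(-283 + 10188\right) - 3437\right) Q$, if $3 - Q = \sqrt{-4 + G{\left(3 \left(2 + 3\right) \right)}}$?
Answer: $19404 - 51744 \sqrt{14} \approx -1.742 \cdot 10^{5}$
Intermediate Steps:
$G{\left(J \right)} = 4 J^{2}$ ($G{\left(J \right)} = 2 J 2 J = 4 J^{2}$)
$Q = 3 - 8 \sqrt{14}$ ($Q = 3 - \sqrt{-4 + 4 \left(3 \left(2 + 3\right)\right)^{2}} = 3 - \sqrt{-4 + 4 \left(3 \cdot 5\right)^{2}} = 3 - \sqrt{-4 + 4 \cdot 15^{2}} = 3 - \sqrt{-4 + 4 \cdot 225} = 3 - \sqrt{-4 + 900} = 3 - \sqrt{896} = 3 - 8 \sqrt{14} \approx -26.933$)
$\left(\left(-283 + 10188\right) - 3437\right) Q = \left(\left(-283 + 10188\right) - 3437\right) \left(3 - 8 \sqrt{14}\right) = \left(9905 - 3437\right) \left(3 - 8 \sqrt{14}\right) = 6468 \left(3 - 8 \sqrt{14}\right) = 19404 - 51744 \sqrt{14}$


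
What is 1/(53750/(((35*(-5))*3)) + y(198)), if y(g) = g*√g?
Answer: 22575/1709296186 + 130977*√22/1709296186 ≈ 0.00037262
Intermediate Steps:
y(g) = g^(3/2)
1/(53750/(((35*(-5))*3)) + y(198)) = 1/(53750/(((35*(-5))*3)) + 198^(3/2)) = 1/(53750/((-175*3)) + 594*√22) = 1/(53750/(-525) + 594*√22) = 1/(53750*(-1/525) + 594*√22) = 1/(-2150/21 + 594*√22)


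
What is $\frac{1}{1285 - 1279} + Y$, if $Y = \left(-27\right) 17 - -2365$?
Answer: $\frac{11437}{6} \approx 1906.2$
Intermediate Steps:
$Y = 1906$ ($Y = -459 + 2365 = 1906$)
$\frac{1}{1285 - 1279} + Y = \frac{1}{1285 - 1279} + 1906 = \frac{1}{6} + 1906 = \frac{11437}{6}$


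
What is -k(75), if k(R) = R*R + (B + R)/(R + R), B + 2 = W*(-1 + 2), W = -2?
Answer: -843821/150 ≈ -5625.5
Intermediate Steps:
B = -4 (B = -2 - 2*(-1 + 2) = -2 - 2*1 = -2 - 2 = -4)
k(R) = R² + (-4 + R)/(2*R) (k(R) = R*R + (-4 + R)/(R + R) = R² + (-4 + R)/((2*R)) = R² + (-4 + R)*(1/(2*R)) = R² + (-4 + R)/(2*R))
-k(75) = -(-2 + 75³ + (½)*75)/75 = -(-2 + 421875 + 75/2)/75 = -843821/(75*2) = -1*843821/150 = -843821/150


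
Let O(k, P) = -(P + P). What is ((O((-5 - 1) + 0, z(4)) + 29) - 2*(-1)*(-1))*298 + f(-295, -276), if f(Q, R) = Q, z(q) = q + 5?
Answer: 2387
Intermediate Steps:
z(q) = 5 + q
O(k, P) = -2*P
((O((-5 - 1) + 0, z(4)) + 29) - 2*(-1)*(-1))*298 + f(-295, -276) = ((-2*(5 + 4) + 29) - 2*(-1)*(-1))*298 - 295 = ((-2*9 + 29) + 2*(-1))*298 - 295 = ((-18 + 29) - 2)*298 - 295 = (11 - 2)*298 - 295 = 9*298 - 295 = 2682 - 295 = 2387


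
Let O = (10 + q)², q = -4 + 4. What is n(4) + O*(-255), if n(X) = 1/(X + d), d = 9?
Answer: -331499/13 ≈ -25500.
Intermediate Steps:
n(X) = 1/(9 + X) (n(X) = 1/(X + 9) = 1/(9 + X))
q = 0
O = 100 (O = (10 + 0)² = 10² = 100)
n(4) + O*(-255) = 1/(9 + 4) + 100*(-255) = 1/13 - 25500 = -331499/13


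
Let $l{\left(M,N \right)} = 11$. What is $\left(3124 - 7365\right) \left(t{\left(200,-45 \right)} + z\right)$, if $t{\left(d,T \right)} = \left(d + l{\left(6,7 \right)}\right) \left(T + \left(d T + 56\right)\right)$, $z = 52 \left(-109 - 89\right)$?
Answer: $8087480975$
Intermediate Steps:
$z = -10296$ ($z = 52 \left(-198\right) = -10296$)
$t{\left(d,T \right)} = \left(11 + d\right) \left(56 + T + T d\right)$ ($t{\left(d,T \right)} = \left(d + 11\right) \left(T + \left(d T + 56\right)\right) = \left(11 + d\right) \left(T + \left(T d + 56\right)\right) = \left(11 + d\right) \left(T + \left(56 + T d\right)\right) = \left(11 + d\right) \left(56 + T + T d\right)$)
$\left(3124 - 7365\right) \left(t{\left(200,-45 \right)} + z\right) = \left(3124 - 7365\right) \left(\left(616 + 11 \left(-45\right) + 56 \cdot 200 - 45 \cdot 200^{2} + 12 \left(-45\right) 200\right) - 10296\right) = - 4241 \left(\left(616 - 495 + 11200 - 1800000 - 108000\right) - 10296\right) = - 4241 \left(-1896679 - 10296\right) = \left(-4241\right) \left(-1906975\right) = 8087480975$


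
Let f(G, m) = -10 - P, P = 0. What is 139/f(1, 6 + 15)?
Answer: -139/10 ≈ -13.900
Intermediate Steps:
f(G, m) = -10 (f(G, m) = -10 - 1*0 = -10 + 0 = -10)
139/f(1, 6 + 15) = 139/(-10) = 139*(-1/10) = -139/10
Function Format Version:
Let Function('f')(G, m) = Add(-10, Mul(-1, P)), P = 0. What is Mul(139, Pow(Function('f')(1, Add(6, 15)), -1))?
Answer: Rational(-139, 10) ≈ -13.900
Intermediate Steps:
Function('f')(G, m) = -10 (Function('f')(G, m) = Add(-10, Mul(-1, 0)) = Add(-10, 0) = -10)
Mul(139, Pow(Function('f')(1, Add(6, 15)), -1)) = Mul(139, Pow(-10, -1)) = Mul(139, Rational(-1, 10)) = Rational(-139, 10)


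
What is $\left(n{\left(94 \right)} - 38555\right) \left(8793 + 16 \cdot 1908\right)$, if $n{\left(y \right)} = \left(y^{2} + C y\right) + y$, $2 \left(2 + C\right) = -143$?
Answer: $-1436553414$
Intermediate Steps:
$C = - \frac{147}{2}$ ($C = -2 + \frac{1}{2} \left(-143\right) = -2 - \frac{143}{2} = - \frac{147}{2} \approx -73.5$)
$n{\left(y \right)} = y^{2} - \frac{145 y}{2}$ ($n{\left(y \right)} = \left(y^{2} - \frac{147 y}{2}\right) + y = y^{2} - \frac{145 y}{2}$)
$\left(n{\left(94 \right)} - 38555\right) \left(8793 + 16 \cdot 1908\right) = \left(\frac{1}{2} \cdot 94 \left(-145 + 2 \cdot 94\right) - 38555\right) \left(8793 + 16 \cdot 1908\right) = \left(\frac{1}{2} \cdot 94 \left(-145 + 188\right) - 38555\right) \left(8793 + 30528\right) = \left(\frac{1}{2} \cdot 94 \cdot 43 - 38555\right) 39321 = \left(2021 - 38555\right) 39321 = \left(-36534\right) 39321 = -1436553414$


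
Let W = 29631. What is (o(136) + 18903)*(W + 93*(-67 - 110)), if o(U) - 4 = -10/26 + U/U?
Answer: 3237172830/13 ≈ 2.4901e+8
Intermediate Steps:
o(U) = 60/13 (o(U) = 4 + (-10/26 + U/U) = 4 + (-10*1/26 + 1) = 4 + (-5/13 + 1) = 4 + 8/13 = 60/13)
(o(136) + 18903)*(W + 93*(-67 - 110)) = (60/13 + 18903)*(29631 + 93*(-67 - 110)) = 245799*(29631 + 93*(-177))/13 = 245799*(29631 - 16461)/13 = (245799/13)*13170 = 3237172830/13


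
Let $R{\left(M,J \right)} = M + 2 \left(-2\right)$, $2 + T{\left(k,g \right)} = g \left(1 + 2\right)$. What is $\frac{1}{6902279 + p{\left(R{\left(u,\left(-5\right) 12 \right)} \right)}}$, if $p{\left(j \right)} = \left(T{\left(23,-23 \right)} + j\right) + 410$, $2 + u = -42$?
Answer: $\frac{1}{6902570} \approx 1.4487 \cdot 10^{-7}$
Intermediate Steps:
$T{\left(k,g \right)} = -2 + 3 g$ ($T{\left(k,g \right)} = -2 + g \left(1 + 2\right) = -2 + g 3 = -2 + 3 g$)
$u = -44$ ($u = -2 - 42 = -44$)
$R{\left(M,J \right)} = -4 + M$ ($R{\left(M,J \right)} = M - 4 = -4 + M$)
$p{\left(j \right)} = 339 + j$ ($p{\left(j \right)} = \left(\left(-2 + 3 \left(-23\right)\right) + j\right) + 410 = \left(\left(-2 - 69\right) + j\right) + 410 = \left(-71 + j\right) + 410 = 339 + j$)
$\frac{1}{6902279 + p{\left(R{\left(u,\left(-5\right) 12 \right)} \right)}} = \frac{1}{6902279 + \left(339 - 48\right)} = \frac{1}{6902279 + 291} = \frac{1}{6902570}$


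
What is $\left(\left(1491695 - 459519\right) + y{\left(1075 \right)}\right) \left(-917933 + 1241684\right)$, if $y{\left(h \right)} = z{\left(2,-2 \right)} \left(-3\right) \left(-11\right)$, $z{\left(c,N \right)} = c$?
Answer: $334189379742$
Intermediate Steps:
$y{\left(h \right)} = 66$ ($y{\left(h \right)} = 2 \left(-3\right) \left(-11\right) = \left(-6\right) \left(-11\right) = 66$)
$\left(\left(1491695 - 459519\right) + y{\left(1075 \right)}\right) \left(-917933 + 1241684\right) = \left(\left(1491695 - 459519\right) + 66\right) \left(-917933 + 1241684\right) = \left(\left(1491695 - 459519\right) + 66\right) 323751 = \left(1032176 + 66\right) 323751 = 1032242 \cdot 323751 = 334189379742$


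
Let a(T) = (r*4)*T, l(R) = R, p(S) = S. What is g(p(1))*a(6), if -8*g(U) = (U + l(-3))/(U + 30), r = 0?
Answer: 0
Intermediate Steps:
g(U) = -(-3 + U)/(8*(30 + U)) (g(U) = -(U - 3)/(8*(U + 30)) = -(-3 + U)/(8*(30 + U)))
a(T) = 0 (a(T) = (0*4)*T = 0*T = 0)
g(p(1))*a(6) = ((3 - 1*1)/(8*(30 + 1)))*0 = ((⅛)*(3 - 1)/31)*0 = ((⅛)*(1/31)*2)*0 = (1/124)*0 = 0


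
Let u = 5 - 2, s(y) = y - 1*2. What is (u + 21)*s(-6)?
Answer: -192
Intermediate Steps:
s(y) = -2 + y (s(y) = y - 2 = -2 + y)
u = 3
(u + 21)*s(-6) = (3 + 21)*(-2 - 6) = 24*(-8) = -192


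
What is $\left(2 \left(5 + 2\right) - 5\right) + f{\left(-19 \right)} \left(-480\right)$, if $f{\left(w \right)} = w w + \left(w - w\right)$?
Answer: $-173271$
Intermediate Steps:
$f{\left(w \right)} = w^{2}$ ($f{\left(w \right)} = w^{2} + 0 = w^{2}$)
$\left(2 \left(5 + 2\right) - 5\right) + f{\left(-19 \right)} \left(-480\right) = \left(2 \left(5 + 2\right) - 5\right) + \left(-19\right)^{2} \left(-480\right) = \left(2 \cdot 7 - 5\right) + 361 \left(-480\right) = \left(14 - 5\right) - 173280 = 9 - 173280 = -173271$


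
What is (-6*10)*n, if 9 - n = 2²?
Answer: -300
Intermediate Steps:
n = 5 (n = 9 - 1*2² = 9 - 1*4 = 9 - 4 = 5)
(-6*10)*n = -6*10*5 = -60*5 = -300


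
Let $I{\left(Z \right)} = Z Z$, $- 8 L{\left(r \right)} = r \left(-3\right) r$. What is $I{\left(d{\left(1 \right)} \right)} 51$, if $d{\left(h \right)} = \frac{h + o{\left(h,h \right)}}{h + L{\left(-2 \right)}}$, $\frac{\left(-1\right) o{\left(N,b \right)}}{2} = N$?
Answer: $\frac{204}{25} \approx 8.16$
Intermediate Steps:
$o{\left(N,b \right)} = - 2 N$
$L{\left(r \right)} = \frac{3 r^{2}}{8}$ ($L{\left(r \right)} = - \frac{r \left(-3\right) r}{8} = - \frac{- 3 r r}{8} = - \frac{\left(-3\right) r^{2}}{8} = \frac{3 r^{2}}{8}$)
$d{\left(h \right)} = - \frac{h}{\frac{3}{2} + h}$ ($d{\left(h \right)} = \frac{h - 2 h}{h + \frac{3 \left(-2\right)^{2}}{8}} = \frac{\left(-1\right) h}{h + \frac{3}{8} \cdot 4} = \frac{\left(-1\right) h}{h + \frac{3}{2}} = \frac{\left(-1\right) h}{\frac{3}{2} + h} = - \frac{h}{\frac{3}{2} + h}$)
$I{\left(Z \right)} = Z^{2}$
$I{\left(d{\left(1 \right)} \right)} 51 = \left(\left(-2\right) 1 \frac{1}{3 + 2 \cdot 1}\right)^{2} \cdot 51 = \left(\left(-2\right) 1 \frac{1}{3 + 2}\right)^{2} \cdot 51 = \left(\left(-2\right) 1 \cdot \frac{1}{5}\right)^{2} \cdot 51 = \left(- \frac{2}{5}\right)^{2} \cdot 51 = \frac{4}{25} \cdot 51 = \frac{204}{25}$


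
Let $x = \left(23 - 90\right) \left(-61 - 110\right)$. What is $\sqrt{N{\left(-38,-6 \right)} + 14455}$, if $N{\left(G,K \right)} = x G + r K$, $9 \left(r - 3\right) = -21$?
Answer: $i \sqrt{420915} \approx 648.78 i$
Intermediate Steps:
$r = \frac{2}{3}$ ($r = 3 + \frac{1}{9} \left(-21\right) = 3 - \frac{7}{3} = \frac{2}{3} \approx 0.66667$)
$x = 11457$ ($x = \left(-67\right) \left(-171\right) = 11457$)
$N{\left(G,K \right)} = 11457 G + \frac{2 K}{3}$
$\sqrt{N{\left(-38,-6 \right)} + 14455} = \sqrt{\left(11457 \left(-38\right) + \frac{2}{3} \left(-6\right)\right) + 14455} = \sqrt{\left(-435366 - 4\right) + 14455} = \sqrt{-435370 + 14455} = \sqrt{-420915} = i \sqrt{420915}$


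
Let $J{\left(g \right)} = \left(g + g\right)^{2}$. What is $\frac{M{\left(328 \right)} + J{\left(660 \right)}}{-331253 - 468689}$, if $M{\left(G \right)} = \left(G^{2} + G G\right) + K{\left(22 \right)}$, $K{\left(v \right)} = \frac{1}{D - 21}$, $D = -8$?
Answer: $- \frac{5160861}{2108938} \approx -2.4471$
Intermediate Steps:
$K{\left(v \right)} = - \frac{1}{29}$ ($K{\left(v \right)} = \frac{1}{-8 - 21} = \frac{1}{-29} = - \frac{1}{29}$)
$M{\left(G \right)} = - \frac{1}{29} + 2 G^{2}$ ($M{\left(G \right)} = \left(G^{2} + G G\right) - \frac{1}{29} = \left(G^{2} + G^{2}\right) - \frac{1}{29} = 2 G^{2} - \frac{1}{29} = - \frac{1}{29} + 2 G^{2}$)
$J{\left(g \right)} = 4 g^{2}$ ($J{\left(g \right)} = \left(2 g\right)^{2} = 4 g^{2}$)
$\frac{M{\left(328 \right)} + J{\left(660 \right)}}{-331253 - 468689} = \frac{\left(- \frac{1}{29} + 2 \cdot 328^{2}\right) + 4 \cdot 660^{2}}{-331253 - 468689} = \frac{\left(- \frac{1}{29} + 2 \cdot 107584\right) + 4 \cdot 435600}{-799942} = \left(\left(- \frac{1}{29} + 215168\right) + 1742400\right) \left(- \frac{1}{799942}\right) = \left(\frac{6239871}{29} + 1742400\right) \left(- \frac{1}{799942}\right) = \frac{56769471}{29} \left(- \frac{1}{799942}\right) = - \frac{5160861}{2108938}$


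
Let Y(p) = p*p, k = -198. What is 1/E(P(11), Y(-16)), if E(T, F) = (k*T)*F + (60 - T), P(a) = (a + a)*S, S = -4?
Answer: 1/4460692 ≈ 2.2418e-7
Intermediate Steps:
Y(p) = p**2
P(a) = -8*a (P(a) = (a + a)*(-4) = (2*a)*(-4) = -8*a)
E(T, F) = 60 - T - 198*F*T (E(T, F) = (-198*T)*F + (60 - T) = -198*F*T + (60 - T) = 60 - T - 198*F*T)
1/E(P(11), Y(-16)) = 1/(60 - (-8)*11 - 198*(-16)**2*(-8*11)) = 1/(60 - 1*(-88) - 198*256*(-88)) = 1/(60 + 88 + 4460544) = 1/4460692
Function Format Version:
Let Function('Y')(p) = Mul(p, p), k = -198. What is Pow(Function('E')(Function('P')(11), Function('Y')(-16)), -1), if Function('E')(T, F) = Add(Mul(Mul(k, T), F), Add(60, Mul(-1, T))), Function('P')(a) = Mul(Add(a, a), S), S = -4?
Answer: Rational(1, 4460692) ≈ 2.2418e-7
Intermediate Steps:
Function('Y')(p) = Pow(p, 2)
Function('P')(a) = Mul(-8, a) (Function('P')(a) = Mul(Add(a, a), -4) = Mul(Mul(2, a), -4) = Mul(-8, a))
Function('E')(T, F) = Add(60, Mul(-1, T), Mul(-198, F, T)) (Function('E')(T, F) = Add(Mul(Mul(-198, T), F), Add(60, Mul(-1, T))) = Add(Mul(-198, F, T), Add(60, Mul(-1, T))) = Add(60, Mul(-1, T), Mul(-198, F, T)))
Pow(Function('E')(Function('P')(11), Function('Y')(-16)), -1) = Pow(Add(60, Mul(-1, Mul(-8, 11)), Mul(-198, Pow(-16, 2), Mul(-8, 11))), -1) = Pow(Add(60, Mul(-1, -88), Mul(-198, 256, -88)), -1) = Pow(Add(60, 88, 4460544), -1) = Pow(4460692, -1) = Rational(1, 4460692)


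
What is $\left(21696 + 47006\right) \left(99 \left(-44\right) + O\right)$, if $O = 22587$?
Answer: $1252506162$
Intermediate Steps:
$\left(21696 + 47006\right) \left(99 \left(-44\right) + O\right) = \left(21696 + 47006\right) \left(99 \left(-44\right) + 22587\right) = 68702 \left(-4356 + 22587\right) = 68702 \cdot 18231 = 1252506162$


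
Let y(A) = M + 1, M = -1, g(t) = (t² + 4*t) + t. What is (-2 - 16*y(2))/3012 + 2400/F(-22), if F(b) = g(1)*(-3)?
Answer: -200801/1506 ≈ -133.33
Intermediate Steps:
g(t) = t² + 5*t
y(A) = 0 (y(A) = -1 + 1 = 0)
F(b) = -18 (F(b) = (1*(5 + 1))*(-3) = (1*6)*(-3) = 6*(-3) = -18)
(-2 - 16*y(2))/3012 + 2400/F(-22) = (-2 - 16*0)/3012 + 2400/(-18) = (-2 + 0)*(1/3012) + 2400*(-1/18) = -2*1/3012 - 400/3 = -1/1506 - 400/3 = -200801/1506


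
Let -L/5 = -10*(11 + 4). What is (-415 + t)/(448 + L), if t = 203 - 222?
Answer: -217/599 ≈ -0.36227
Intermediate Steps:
L = 750 (L = -(-50)*(11 + 4) = -(-50)*15 = -5*(-150) = 750)
t = -19
(-415 + t)/(448 + L) = (-415 - 19)/(448 + 750) = -434/1198 = -434*1/1198 = -217/599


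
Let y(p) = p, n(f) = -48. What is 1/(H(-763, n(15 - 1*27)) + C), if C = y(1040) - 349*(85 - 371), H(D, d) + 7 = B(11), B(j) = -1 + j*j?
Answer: 1/100967 ≈ 9.9042e-6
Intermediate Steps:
B(j) = -1 + j**2
H(D, d) = 113 (H(D, d) = -7 + (-1 + 11**2) = -7 + (-1 + 121) = -7 + 120 = 113)
C = 100854 (C = 1040 - 349*(85 - 371) = 1040 - 349*(-286) = 1040 + 99814 = 100854)
1/(H(-763, n(15 - 1*27)) + C) = 1/(113 + 100854) = 1/100967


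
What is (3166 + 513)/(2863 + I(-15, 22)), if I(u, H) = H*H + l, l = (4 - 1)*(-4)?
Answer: 3679/3335 ≈ 1.1031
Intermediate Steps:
l = -12 (l = 3*(-4) = -12)
I(u, H) = -12 + H² (I(u, H) = H*H - 12 = H² - 12 = -12 + H²)
(3166 + 513)/(2863 + I(-15, 22)) = (3166 + 513)/(2863 + (-12 + 22²)) = 3679/(2863 + (-12 + 484)) = 3679/(2863 + 472) = 3679/3335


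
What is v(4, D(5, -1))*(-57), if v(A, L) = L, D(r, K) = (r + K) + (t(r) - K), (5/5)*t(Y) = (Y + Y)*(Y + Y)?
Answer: -5985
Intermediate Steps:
t(Y) = 4*Y² (t(Y) = (Y + Y)*(Y + Y) = (2*Y)*(2*Y) = 4*Y²)
D(r, K) = r + 4*r² (D(r, K) = (r + K) + (4*r² - K) = (K + r) + (-K + 4*r²) = r + 4*r²)
v(4, D(5, -1))*(-57) = (5*(1 + 4*5))*(-57) = (5*(1 + 20))*(-57) = (5*21)*(-57) = 105*(-57) = -5985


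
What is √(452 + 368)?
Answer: 2*√205 ≈ 28.636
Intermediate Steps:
√(452 + 368) = √820 = 2*√205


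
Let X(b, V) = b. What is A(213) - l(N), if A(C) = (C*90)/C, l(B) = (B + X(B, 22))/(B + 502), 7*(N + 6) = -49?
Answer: 44036/489 ≈ 90.053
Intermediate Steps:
N = -13 (N = -6 + (⅐)*(-49) = -6 - 7 = -13)
l(B) = 2*B/(502 + B) (l(B) = (B + B)/(B + 502) = (2*B)/(502 + B) = 2*B/(502 + B))
A(C) = 90 (A(C) = (90*C)/C = 90)
A(213) - l(N) = 90 - 2*(-13)/(502 - 13) = 90 - 2*(-13)/489 = 90 - 1*(-26/489) = 90 + 26/489 = 44036/489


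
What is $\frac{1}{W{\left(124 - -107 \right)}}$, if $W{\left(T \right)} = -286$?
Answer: $- \frac{1}{286} \approx -0.0034965$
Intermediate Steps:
$\frac{1}{W{\left(124 - -107 \right)}} = \frac{1}{-286} = - \frac{1}{286}$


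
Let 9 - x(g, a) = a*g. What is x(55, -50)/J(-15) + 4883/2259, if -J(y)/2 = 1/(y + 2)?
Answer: 81033319/4518 ≈ 17936.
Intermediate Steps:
J(y) = -2/(2 + y) (J(y) = -2/(y + 2) = -2/(2 + y))
x(g, a) = 9 - a*g
x(55, -50)/J(-15) + 4883/2259 = (9 - 1*(-50)*55)/((-2/(2 - 15))) + 4883/2259 = (9 + 2750)/((-2/(-13))) + 4883*(1/2259) = 2759/((-2*(-1/13))) + 4883/2259 = 2759/(2/13) + 4883/2259 = 2759*(13/2) + 4883/2259 = 35867/2 + 4883/2259 = 81033319/4518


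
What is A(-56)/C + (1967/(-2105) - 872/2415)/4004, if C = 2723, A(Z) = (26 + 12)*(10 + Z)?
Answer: -7112454359/11074059780 ≈ -0.64226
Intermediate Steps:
A(Z) = 380 + 38*Z (A(Z) = 38*(10 + Z) = 380 + 38*Z)
A(-56)/C + (1967/(-2105) - 872/2415)/4004 = (380 + 38*(-56))/2723 + (1967/(-2105) - 872/2415)/4004 = (380 - 2128)*(1/2723) + (1967*(-1/2105) - 872*1/2415)*(1/4004) = -1748*1/2723 + (-1967/2105 - 872/2415)*(1/4004) = -1748/2723 - 1317173/1016715*1/4004 = -1748/2723 - 9211/28468020 = -7112454359/11074059780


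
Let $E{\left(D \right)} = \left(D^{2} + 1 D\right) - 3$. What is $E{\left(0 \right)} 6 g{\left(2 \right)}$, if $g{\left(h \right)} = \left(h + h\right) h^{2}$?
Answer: $-288$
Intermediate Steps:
$g{\left(h \right)} = 2 h^{3}$ ($g{\left(h \right)} = 2 h h^{2} = 2 h^{3}$)
$E{\left(D \right)} = -3 + D + D^{2}$ ($E{\left(D \right)} = \left(D^{2} + D\right) - 3 = \left(D + D^{2}\right) - 3 = -3 + D + D^{2}$)
$E{\left(0 \right)} 6 g{\left(2 \right)} = \left(-3 + 0 + 0^{2}\right) 6 \cdot 2 \cdot 2^{3} = \left(-3 + 0 + 0\right) 6 \cdot 2 \cdot 8 = \left(-3\right) 6 \cdot 16 = \left(-18\right) 16 = -288$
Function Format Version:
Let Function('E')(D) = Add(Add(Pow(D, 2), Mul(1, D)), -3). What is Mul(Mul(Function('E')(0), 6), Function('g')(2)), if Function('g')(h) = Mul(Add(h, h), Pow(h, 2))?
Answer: -288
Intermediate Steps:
Function('g')(h) = Mul(2, Pow(h, 3)) (Function('g')(h) = Mul(Mul(2, h), Pow(h, 2)) = Mul(2, Pow(h, 3)))
Function('E')(D) = Add(-3, D, Pow(D, 2)) (Function('E')(D) = Add(Add(Pow(D, 2), D), -3) = Add(Add(D, Pow(D, 2)), -3) = Add(-3, D, Pow(D, 2)))
Mul(Mul(Function('E')(0), 6), Function('g')(2)) = Mul(Mul(Add(-3, 0, Pow(0, 2)), 6), Mul(2, Pow(2, 3))) = Mul(Mul(Add(-3, 0, 0), 6), Mul(2, 8)) = Mul(Mul(-3, 6), 16) = Mul(-18, 16) = -288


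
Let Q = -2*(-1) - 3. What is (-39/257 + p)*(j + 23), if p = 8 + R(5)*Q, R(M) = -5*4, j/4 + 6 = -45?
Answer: -1295417/257 ≈ -5040.5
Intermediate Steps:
j = -204 (j = -24 + 4*(-45) = -24 - 180 = -204)
R(M) = -20
Q = -1 (Q = 2 - 3 = -1)
p = 28 (p = 8 - 20*(-1) = 8 + 20 = 28)
(-39/257 + p)*(j + 23) = (-39/257 + 28)*(-204 + 23) = (-39*1/257 + 28)*(-181) = (-39/257 + 28)*(-181) = (7157/257)*(-181) = -1295417/257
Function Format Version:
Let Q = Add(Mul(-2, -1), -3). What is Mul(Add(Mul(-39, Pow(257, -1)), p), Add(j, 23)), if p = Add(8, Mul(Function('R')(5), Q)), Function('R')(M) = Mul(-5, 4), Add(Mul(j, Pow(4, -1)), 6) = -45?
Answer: Rational(-1295417, 257) ≈ -5040.5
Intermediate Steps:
j = -204 (j = Add(-24, Mul(4, -45)) = Add(-24, -180) = -204)
Function('R')(M) = -20
Q = -1 (Q = Add(2, -3) = -1)
p = 28 (p = Add(8, Mul(-20, -1)) = Add(8, 20) = 28)
Mul(Add(Mul(-39, Pow(257, -1)), p), Add(j, 23)) = Mul(Add(Mul(-39, Pow(257, -1)), 28), Add(-204, 23)) = Mul(Add(Mul(-39, Rational(1, 257)), 28), -181) = Mul(Add(Rational(-39, 257), 28), -181) = Mul(Rational(7157, 257), -181) = Rational(-1295417, 257)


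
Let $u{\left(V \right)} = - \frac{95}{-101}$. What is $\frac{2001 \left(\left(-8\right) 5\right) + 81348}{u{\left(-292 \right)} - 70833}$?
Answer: $- \frac{66054}{3577019} \approx -0.018466$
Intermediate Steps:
$u{\left(V \right)} = \frac{95}{101}$ ($u{\left(V \right)} = \left(-95\right) \left(- \frac{1}{101}\right) = \frac{95}{101}$)
$\frac{2001 \left(\left(-8\right) 5\right) + 81348}{u{\left(-292 \right)} - 70833} = \frac{2001 \left(\left(-8\right) 5\right) + 81348}{\frac{95}{101} - 70833} = \frac{2001 \left(-40\right) + 81348}{- \frac{7154038}{101}} = \left(-80040 + 81348\right) \left(- \frac{101}{7154038}\right) = 1308 \left(- \frac{101}{7154038}\right) = - \frac{66054}{3577019}$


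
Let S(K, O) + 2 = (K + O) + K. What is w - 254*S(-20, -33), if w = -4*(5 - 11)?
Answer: 19074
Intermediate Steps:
S(K, O) = -2 + O + 2*K (S(K, O) = -2 + ((K + O) + K) = -2 + (O + 2*K) = -2 + O + 2*K)
w = 24 (w = -4*(-6) = 24)
w - 254*S(-20, -33) = 24 - 254*(-2 - 33 + 2*(-20)) = 24 - 254*(-2 - 33 - 40) = 24 - 254*(-75) = 24 + 19050 = 19074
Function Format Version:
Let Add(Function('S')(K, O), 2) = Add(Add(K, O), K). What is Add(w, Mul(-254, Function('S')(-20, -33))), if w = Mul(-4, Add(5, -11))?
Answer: 19074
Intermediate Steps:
Function('S')(K, O) = Add(-2, O, Mul(2, K)) (Function('S')(K, O) = Add(-2, Add(Add(K, O), K)) = Add(-2, Add(O, Mul(2, K))) = Add(-2, O, Mul(2, K)))
w = 24 (w = Mul(-4, -6) = 24)
Add(w, Mul(-254, Function('S')(-20, -33))) = Add(24, Mul(-254, Add(-2, -33, Mul(2, -20)))) = Add(24, Mul(-254, Add(-2, -33, -40))) = Add(24, Mul(-254, -75)) = Add(24, 19050) = 19074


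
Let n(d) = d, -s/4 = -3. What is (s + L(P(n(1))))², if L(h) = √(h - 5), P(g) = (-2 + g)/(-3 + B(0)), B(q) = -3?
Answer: (72 + I*√174)²/36 ≈ 139.17 + 52.764*I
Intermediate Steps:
s = 12 (s = -4*(-3) = 12)
P(g) = ⅓ - g/6 (P(g) = (-2 + g)/(-3 - 3) = (-2 + g)/(-6) = (-2 + g)*(-⅙) = ⅓ - g/6)
L(h) = √(-5 + h)
(s + L(P(n(1))))² = (12 + √(-5 + (⅓ - ⅙*1)))² = (12 + √(-5 + (⅓ - ⅙)))² = (12 + √(-5 + ⅙))² = (12 + √(-29/6))² = (12 + I*√174/6)²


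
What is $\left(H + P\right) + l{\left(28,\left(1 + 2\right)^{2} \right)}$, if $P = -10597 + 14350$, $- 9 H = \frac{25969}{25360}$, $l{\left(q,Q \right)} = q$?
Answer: $\frac{862949471}{228240} \approx 3780.9$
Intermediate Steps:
$H = - \frac{25969}{228240}$ ($H = - \frac{25969 \cdot \frac{1}{25360}}{9} = \left(- \frac{1}{9}\right) \frac{25969}{25360} = - \frac{25969}{228240} \approx -0.11378$)
$P = 3753$
$\left(H + P\right) + l{\left(28,\left(1 + 2\right)^{2} \right)} = \left(- \frac{25969}{228240} + 3753\right) + 28 = \frac{856558751}{228240} + 28 = \frac{862949471}{228240}$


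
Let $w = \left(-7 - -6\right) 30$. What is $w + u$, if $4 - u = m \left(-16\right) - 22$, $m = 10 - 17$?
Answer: $-116$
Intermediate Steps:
$m = -7$ ($m = 10 - 17 = -7$)
$w = -30$ ($w = \left(-7 + 6\right) 30 = \left(-1\right) 30 = -30$)
$u = -86$ ($u = 4 - \left(\left(-7\right) \left(-16\right) - 22\right) = 4 - \left(112 - 22\right) = 4 - 90 = -86$)
$w + u = -30 - 86 = -116$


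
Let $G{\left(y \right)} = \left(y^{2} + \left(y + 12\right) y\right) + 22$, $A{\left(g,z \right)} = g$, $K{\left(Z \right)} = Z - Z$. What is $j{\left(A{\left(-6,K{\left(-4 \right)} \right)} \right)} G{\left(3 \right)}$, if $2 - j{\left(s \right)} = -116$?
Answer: $8968$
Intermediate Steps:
$K{\left(Z \right)} = 0$
$j{\left(s \right)} = 118$ ($j{\left(s \right)} = 2 - -116 = 2 + 116 = 118$)
$G{\left(y \right)} = 22 + y^{2} + y \left(12 + y\right)$ ($G{\left(y \right)} = \left(y^{2} + \left(12 + y\right) y\right) + 22 = \left(y^{2} + y \left(12 + y\right)\right) + 22 = 22 + y^{2} + y \left(12 + y\right)$)
$j{\left(A{\left(-6,K{\left(-4 \right)} \right)} \right)} G{\left(3 \right)} = 118 \left(22 + 2 \cdot 3^{2} + 12 \cdot 3\right) = 118 \left(22 + 2 \cdot 9 + 36\right) = 118 \left(22 + 18 + 36\right) = 118 \cdot 76 = 8968$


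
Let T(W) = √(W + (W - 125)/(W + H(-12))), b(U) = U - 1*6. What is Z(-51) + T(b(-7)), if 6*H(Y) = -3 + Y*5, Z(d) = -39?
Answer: -39 + I*√15745/47 ≈ -39.0 + 2.6698*I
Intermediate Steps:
b(U) = -6 + U (b(U) = U - 6 = -6 + U)
H(Y) = -½ + 5*Y/6 (H(Y) = (-3 + Y*5)/6 = (-3 + 5*Y)/6 = -½ + 5*Y/6)
T(W) = √(W + (-125 + W)/(-21/2 + W)) (T(W) = √(W + (W - 125)/(W + (-½ + (⅚)*(-12)))) = √(W + (-125 + W)/(W + (-½ - 10))) = √(W + (-125 + W)/(W - 21/2)) = √(W + (-125 + W)/(-21/2 + W)))
Z(-51) + T(b(-7)) = -39 + √((-250 - 19*(-6 - 7) + 2*(-6 - 7)²)/(-21 + 2*(-6 - 7))) = -39 + √((-250 - 19*(-13) + 2*(-13)²)/(-21 + 2*(-13))) = -39 + √((-250 + 247 + 2*169)/(-21 - 26)) = -39 + √((-250 + 247 + 338)/(-47)) = -39 + √(-1/47*335) = -39 + √(-335/47) = -39 + I*√15745/47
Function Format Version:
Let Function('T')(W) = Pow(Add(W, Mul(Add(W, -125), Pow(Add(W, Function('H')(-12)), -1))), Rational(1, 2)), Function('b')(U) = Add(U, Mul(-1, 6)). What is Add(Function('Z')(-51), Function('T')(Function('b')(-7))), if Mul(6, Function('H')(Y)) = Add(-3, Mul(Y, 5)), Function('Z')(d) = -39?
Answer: Add(-39, Mul(Rational(1, 47), I, Pow(15745, Rational(1, 2)))) ≈ Add(-39.000, Mul(2.6698, I))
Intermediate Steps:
Function('b')(U) = Add(-6, U) (Function('b')(U) = Add(U, -6) = Add(-6, U))
Function('H')(Y) = Add(Rational(-1, 2), Mul(Rational(5, 6), Y)) (Function('H')(Y) = Mul(Rational(1, 6), Add(-3, Mul(Y, 5))) = Mul(Rational(1, 6), Add(-3, Mul(5, Y))) = Add(Rational(-1, 2), Mul(Rational(5, 6), Y)))
Function('T')(W) = Pow(Add(W, Mul(Pow(Add(Rational(-21, 2), W), -1), Add(-125, W))), Rational(1, 2)) (Function('T')(W) = Pow(Add(W, Mul(Add(W, -125), Pow(Add(W, Add(Rational(-1, 2), Mul(Rational(5, 6), -12))), -1))), Rational(1, 2)) = Pow(Add(W, Mul(Add(-125, W), Pow(Add(W, Add(Rational(-1, 2), -10)), -1))), Rational(1, 2)) = Pow(Add(W, Mul(Add(-125, W), Pow(Add(W, Rational(-21, 2)), -1))), Rational(1, 2)) = Pow(Add(W, Mul(Add(-125, W), Pow(Add(Rational(-21, 2), W), -1))), Rational(1, 2)) = Pow(Add(W, Mul(Pow(Add(Rational(-21, 2), W), -1), Add(-125, W))), Rational(1, 2)))
Add(Function('Z')(-51), Function('T')(Function('b')(-7))) = Add(-39, Pow(Mul(Pow(Add(-21, Mul(2, Add(-6, -7))), -1), Add(-250, Mul(-19, Add(-6, -7)), Mul(2, Pow(Add(-6, -7), 2)))), Rational(1, 2))) = Add(-39, Pow(Mul(Pow(Add(-21, Mul(2, -13)), -1), Add(-250, Mul(-19, -13), Mul(2, Pow(-13, 2)))), Rational(1, 2))) = Add(-39, Pow(Mul(Pow(Add(-21, -26), -1), Add(-250, 247, Mul(2, 169))), Rational(1, 2))) = Add(-39, Pow(Mul(Pow(-47, -1), Add(-250, 247, 338)), Rational(1, 2))) = Add(-39, Pow(Mul(Rational(-1, 47), 335), Rational(1, 2))) = Add(-39, Pow(Rational(-335, 47), Rational(1, 2))) = Add(-39, Mul(Rational(1, 47), I, Pow(15745, Rational(1, 2))))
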